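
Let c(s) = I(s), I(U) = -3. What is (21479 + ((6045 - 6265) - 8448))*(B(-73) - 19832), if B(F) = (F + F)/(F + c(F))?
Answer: -9653639373/38 ≈ -2.5404e+8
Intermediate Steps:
c(s) = -3
B(F) = 2*F/(-3 + F) (B(F) = (F + F)/(F - 3) = (2*F)/(-3 + F) = 2*F/(-3 + F))
(21479 + ((6045 - 6265) - 8448))*(B(-73) - 19832) = (21479 + ((6045 - 6265) - 8448))*(2*(-73)/(-3 - 73) - 19832) = (21479 + (-220 - 8448))*(2*(-73)/(-76) - 19832) = (21479 - 8668)*(2*(-73)*(-1/76) - 19832) = 12811*(73/38 - 19832) = 12811*(-753543/38) = -9653639373/38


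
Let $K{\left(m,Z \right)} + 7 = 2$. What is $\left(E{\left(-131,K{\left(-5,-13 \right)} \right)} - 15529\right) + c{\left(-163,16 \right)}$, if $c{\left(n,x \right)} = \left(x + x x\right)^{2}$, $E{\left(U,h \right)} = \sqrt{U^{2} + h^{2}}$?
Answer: $58455 + \sqrt{17186} \approx 58586.0$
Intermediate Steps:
$K{\left(m,Z \right)} = -5$ ($K{\left(m,Z \right)} = -7 + 2 = -5$)
$c{\left(n,x \right)} = \left(x + x^{2}\right)^{2}$
$\left(E{\left(-131,K{\left(-5,-13 \right)} \right)} - 15529\right) + c{\left(-163,16 \right)} = \left(\sqrt{\left(-131\right)^{2} + \left(-5\right)^{2}} - 15529\right) + 16^{2} \left(1 + 16\right)^{2} = \left(\sqrt{17161 + 25} - 15529\right) + 256 \cdot 17^{2} = \left(\sqrt{17186} - 15529\right) + 256 \cdot 289 = \left(-15529 + \sqrt{17186}\right) + 73984 = 58455 + \sqrt{17186}$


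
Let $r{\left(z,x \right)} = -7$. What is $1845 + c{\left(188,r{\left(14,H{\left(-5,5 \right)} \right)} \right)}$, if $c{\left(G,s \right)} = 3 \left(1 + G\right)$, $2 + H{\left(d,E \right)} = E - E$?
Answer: $2412$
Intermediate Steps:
$H{\left(d,E \right)} = -2$ ($H{\left(d,E \right)} = -2 + \left(E - E\right) = -2 + 0 = -2$)
$c{\left(G,s \right)} = 3 + 3 G$
$1845 + c{\left(188,r{\left(14,H{\left(-5,5 \right)} \right)} \right)} = 1845 + \left(3 + 3 \cdot 188\right) = 1845 + \left(3 + 564\right) = 1845 + 567 = 2412$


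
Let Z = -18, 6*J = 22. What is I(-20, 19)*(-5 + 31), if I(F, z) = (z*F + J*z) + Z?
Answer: -25610/3 ≈ -8536.7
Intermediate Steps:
J = 11/3 (J = (1/6)*22 = 11/3 ≈ 3.6667)
I(F, z) = -18 + 11*z/3 + F*z (I(F, z) = (z*F + 11*z/3) - 18 = (F*z + 11*z/3) - 18 = (11*z/3 + F*z) - 18 = -18 + 11*z/3 + F*z)
I(-20, 19)*(-5 + 31) = (-18 + (11/3)*19 - 20*19)*(-5 + 31) = (-18 + 209/3 - 380)*26 = -985/3*26 = -25610/3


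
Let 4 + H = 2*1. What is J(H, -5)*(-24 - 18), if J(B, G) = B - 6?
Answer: 336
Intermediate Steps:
H = -2 (H = -4 + 2*1 = -4 + 2 = -2)
J(B, G) = -6 + B
J(H, -5)*(-24 - 18) = (-6 - 2)*(-24 - 18) = -8*(-42) = 336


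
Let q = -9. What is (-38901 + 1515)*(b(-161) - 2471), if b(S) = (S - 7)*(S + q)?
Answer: -975363354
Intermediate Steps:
b(S) = (-9 + S)*(-7 + S) (b(S) = (S - 7)*(S - 9) = (-7 + S)*(-9 + S) = (-9 + S)*(-7 + S))
(-38901 + 1515)*(b(-161) - 2471) = (-38901 + 1515)*((63 + (-161)² - 16*(-161)) - 2471) = -37386*((63 + 25921 + 2576) - 2471) = -37386*(28560 - 2471) = -37386*26089 = -975363354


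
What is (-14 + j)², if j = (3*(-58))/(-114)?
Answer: 56169/361 ≈ 155.59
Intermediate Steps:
j = 29/19 (j = -174*(-1/114) = 29/19 ≈ 1.5263)
(-14 + j)² = (-14 + 29/19)² = (-237/19)² = 56169/361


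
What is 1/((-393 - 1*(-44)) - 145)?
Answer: -1/494 ≈ -0.0020243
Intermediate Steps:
1/((-393 - 1*(-44)) - 145) = 1/((-393 + 44) - 145) = 1/(-349 - 145) = 1/(-494) = -1/494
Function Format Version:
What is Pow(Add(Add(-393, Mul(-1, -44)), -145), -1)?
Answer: Rational(-1, 494) ≈ -0.0020243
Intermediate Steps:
Pow(Add(Add(-393, Mul(-1, -44)), -145), -1) = Pow(Add(Add(-393, 44), -145), -1) = Pow(Add(-349, -145), -1) = Pow(-494, -1) = Rational(-1, 494)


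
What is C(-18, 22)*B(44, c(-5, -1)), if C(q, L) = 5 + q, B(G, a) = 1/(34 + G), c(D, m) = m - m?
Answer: -⅙ ≈ -0.16667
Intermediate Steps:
c(D, m) = 0
C(-18, 22)*B(44, c(-5, -1)) = (5 - 18)/(34 + 44) = -13/78 = -13*1/78 = -⅙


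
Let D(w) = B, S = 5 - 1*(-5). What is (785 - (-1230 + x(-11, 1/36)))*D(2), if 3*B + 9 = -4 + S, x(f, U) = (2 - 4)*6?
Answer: -2027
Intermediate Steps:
x(f, U) = -12 (x(f, U) = -2*6 = -12)
S = 10 (S = 5 + 5 = 10)
B = -1 (B = -3 + (-4 + 10)/3 = -3 + (⅓)*6 = -3 + 2 = -1)
D(w) = -1
(785 - (-1230 + x(-11, 1/36)))*D(2) = (785 - (-1230 - 12))*(-1) = (785 - 1*(-1242))*(-1) = (785 + 1242)*(-1) = 2027*(-1) = -2027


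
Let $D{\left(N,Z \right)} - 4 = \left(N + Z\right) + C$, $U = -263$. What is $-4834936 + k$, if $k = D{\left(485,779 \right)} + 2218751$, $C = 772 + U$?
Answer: $-2614408$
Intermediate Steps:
$C = 509$ ($C = 772 - 263 = 509$)
$D{\left(N,Z \right)} = 513 + N + Z$ ($D{\left(N,Z \right)} = 4 + \left(\left(N + Z\right) + 509\right) = 4 + \left(509 + N + Z\right) = 513 + N + Z$)
$k = 2220528$ ($k = \left(513 + 485 + 779\right) + 2218751 = 1777 + 2218751 = 2220528$)
$-4834936 + k = -4834936 + 2220528 = -2614408$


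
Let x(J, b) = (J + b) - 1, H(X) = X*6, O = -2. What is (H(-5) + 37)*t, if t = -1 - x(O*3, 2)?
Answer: 28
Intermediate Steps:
H(X) = 6*X
x(J, b) = -1 + J + b
t = 4 (t = -1 - (-1 - 2*3 + 2) = -1 - (-1 - 6 + 2) = -1 - 1*(-5) = -1 + 5 = 4)
(H(-5) + 37)*t = (6*(-5) + 37)*4 = (-30 + 37)*4 = 7*4 = 28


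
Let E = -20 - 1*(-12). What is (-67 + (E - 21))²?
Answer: 9216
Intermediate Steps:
E = -8 (E = -20 + 12 = -8)
(-67 + (E - 21))² = (-67 + (-8 - 21))² = (-67 - 29)² = (-96)² = 9216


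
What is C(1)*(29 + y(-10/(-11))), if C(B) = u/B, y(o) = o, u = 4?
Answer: 1316/11 ≈ 119.64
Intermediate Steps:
C(B) = 4/B
C(1)*(29 + y(-10/(-11))) = (4/1)*(29 - 10/(-11)) = (4*1)*(29 - 10*(-1/11)) = 4*(29 + 10/11) = 4*(329/11) = 1316/11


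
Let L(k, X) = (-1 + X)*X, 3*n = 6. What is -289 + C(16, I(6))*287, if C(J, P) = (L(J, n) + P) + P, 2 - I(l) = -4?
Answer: 3729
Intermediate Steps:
n = 2 (n = (⅓)*6 = 2)
L(k, X) = X*(-1 + X)
I(l) = 6 (I(l) = 2 - 1*(-4) = 2 + 4 = 6)
C(J, P) = 2 + 2*P (C(J, P) = (2*(-1 + 2) + P) + P = (2*1 + P) + P = (2 + P) + P = 2 + 2*P)
-289 + C(16, I(6))*287 = -289 + (2 + 2*6)*287 = -289 + (2 + 12)*287 = -289 + 14*287 = -289 + 4018 = 3729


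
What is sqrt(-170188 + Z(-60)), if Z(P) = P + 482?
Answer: I*sqrt(169766) ≈ 412.03*I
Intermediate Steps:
Z(P) = 482 + P
sqrt(-170188 + Z(-60)) = sqrt(-170188 + (482 - 60)) = sqrt(-170188 + 422) = sqrt(-169766) = I*sqrt(169766)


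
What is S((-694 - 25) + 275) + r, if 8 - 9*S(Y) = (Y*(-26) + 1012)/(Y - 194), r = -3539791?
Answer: -10162731131/2871 ≈ -3.5398e+6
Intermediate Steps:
S(Y) = 8/9 - (1012 - 26*Y)/(9*(-194 + Y)) (S(Y) = 8/9 - (Y*(-26) + 1012)/(9*(Y - 194)) = 8/9 - (-26*Y + 1012)/(9*(-194 + Y)) = 8/9 - (1012 - 26*Y)/(9*(-194 + Y)))
S((-694 - 25) + 275) + r = 2*(-1282 + 17*((-694 - 25) + 275))/(9*(-194 + ((-694 - 25) + 275))) - 3539791 = 2*(-1282 + 17*(-719 + 275))/(9*(-194 + (-719 + 275))) - 3539791 = 2*(-1282 + 17*(-444))/(9*(-194 - 444)) - 3539791 = (2/9)*(-1282 - 7548)/(-638) - 3539791 = (2/9)*(-1/638)*(-8830) - 3539791 = 8830/2871 - 3539791 = -10162731131/2871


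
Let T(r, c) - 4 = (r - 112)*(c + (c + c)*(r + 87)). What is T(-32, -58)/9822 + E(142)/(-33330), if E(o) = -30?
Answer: 514995629/5456121 ≈ 94.389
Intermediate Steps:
T(r, c) = 4 + (-112 + r)*(c + 2*c*(87 + r)) (T(r, c) = 4 + (r - 112)*(c + (c + c)*(r + 87)) = 4 + (-112 + r)*(c + (2*c)*(87 + r)) = 4 + (-112 + r)*(c + 2*c*(87 + r)))
T(-32, -58)/9822 + E(142)/(-33330) = (4 - 19600*(-58) - 49*(-58)*(-32) + 2*(-58)*(-32)**2)/9822 - 30/(-33330) = (4 + 1136800 - 90944 + 2*(-58)*1024)*(1/9822) - 30*(-1/33330) = (4 + 1136800 - 90944 - 118784)*(1/9822) + 1/1111 = 927076*(1/9822) + 1/1111 = 463538/4911 + 1/1111 = 514995629/5456121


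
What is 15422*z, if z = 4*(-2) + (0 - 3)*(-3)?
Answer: 15422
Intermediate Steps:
z = 1 (z = -8 - 3*(-3) = -8 + 9 = 1)
15422*z = 15422*1 = 15422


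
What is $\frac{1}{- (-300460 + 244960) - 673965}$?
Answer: $- \frac{1}{618465} \approx -1.6169 \cdot 10^{-6}$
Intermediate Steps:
$\frac{1}{- (-300460 + 244960) - 673965} = \frac{1}{\left(-1\right) \left(-55500\right) - 673965} = \frac{1}{55500 - 673965} = \frac{1}{-618465} = - \frac{1}{618465}$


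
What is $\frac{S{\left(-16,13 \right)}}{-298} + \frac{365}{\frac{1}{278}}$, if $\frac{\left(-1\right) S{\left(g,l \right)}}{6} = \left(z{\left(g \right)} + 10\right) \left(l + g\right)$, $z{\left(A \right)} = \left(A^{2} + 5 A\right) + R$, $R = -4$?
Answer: $\frac{15117392}{149} \approx 1.0146 \cdot 10^{5}$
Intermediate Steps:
$z{\left(A \right)} = -4 + A^{2} + 5 A$ ($z{\left(A \right)} = \left(A^{2} + 5 A\right) - 4 = -4 + A^{2} + 5 A$)
$S{\left(g,l \right)} = - 6 \left(g + l\right) \left(6 + g^{2} + 5 g\right)$ ($S{\left(g,l \right)} = - 6 \left(\left(-4 + g^{2} + 5 g\right) + 10\right) \left(l + g\right) = - 6 \left(6 + g^{2} + 5 g\right) \left(g + l\right) = - 6 \left(g + l\right) \left(6 + g^{2} + 5 g\right)$)
$\frac{S{\left(-16,13 \right)}}{-298} + \frac{365}{\frac{1}{278}} = \frac{\left(-36\right) \left(-16\right) - 468 - 30 \left(-16\right)^{2} - 6 \left(-16\right)^{3} - \left(-480\right) 13 - 78 \left(-16\right)^{2}}{-298} + \frac{365}{\frac{1}{278}} = \left(576 - 468 - 7680 - -24576 + 6240 - 78 \cdot 256\right) \left(- \frac{1}{298}\right) + 365 \frac{1}{\frac{1}{278}} = \left(576 - 468 - 7680 + 24576 + 6240 - 19968\right) \left(- \frac{1}{298}\right) + 365 \cdot 278 = 3276 \left(- \frac{1}{298}\right) + 101470 = - \frac{1638}{149} + 101470 = \frac{15117392}{149}$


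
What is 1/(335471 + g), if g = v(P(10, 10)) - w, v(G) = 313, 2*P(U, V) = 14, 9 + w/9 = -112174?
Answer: 1/1345431 ≈ 7.4326e-7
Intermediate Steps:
w = -1009647 (w = -81 + 9*(-112174) = -81 - 1009566 = -1009647)
P(U, V) = 7 (P(U, V) = (1/2)*14 = 7)
g = 1009960 (g = 313 - 1*(-1009647) = 313 + 1009647 = 1009960)
1/(335471 + g) = 1/(335471 + 1009960) = 1/1345431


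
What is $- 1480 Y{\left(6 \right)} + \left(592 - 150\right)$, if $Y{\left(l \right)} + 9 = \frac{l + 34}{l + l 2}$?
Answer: $\frac{94258}{9} \approx 10473.0$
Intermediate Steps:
$Y{\left(l \right)} = -9 + \frac{34 + l}{3 l}$ ($Y{\left(l \right)} = -9 + \frac{l + 34}{l + l 2} = -9 + \frac{34 + l}{l + 2 l} = -9 + \frac{34 + l}{3 l}$)
$- 1480 Y{\left(6 \right)} + \left(592 - 150\right) = - 1480 \frac{2 \left(17 - 78\right)}{3 \cdot 6} + \left(592 - 150\right) = - 1480 \cdot \frac{2}{3} \cdot \frac{1}{6} \left(17 - 78\right) + \left(592 - 150\right) = - 1480 \cdot \frac{2}{3} \cdot \frac{1}{6} \left(-61\right) + 442 = \left(-1480\right) \left(- \frac{61}{9}\right) + 442 = \frac{90280}{9} + 442 = \frac{94258}{9}$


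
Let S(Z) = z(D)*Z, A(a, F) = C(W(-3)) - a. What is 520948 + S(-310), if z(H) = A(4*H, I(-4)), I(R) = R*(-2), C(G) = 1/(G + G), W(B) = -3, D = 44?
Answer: 1726679/3 ≈ 5.7556e+5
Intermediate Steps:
C(G) = 1/(2*G)
I(R) = -2*R
A(a, F) = -⅙ - a (A(a, F) = (½)/(-3) - a = (½)*(-⅓) - a = -⅙ - a)
z(H) = -⅙ - 4*H
S(Z) = -1057*Z/6 (S(Z) = (-⅙ - 4*44)*Z = (-⅙ - 176)*Z = -1057*Z/6)
520948 + S(-310) = 520948 - 1057/6*(-310) = 520948 + 163835/3 = 1726679/3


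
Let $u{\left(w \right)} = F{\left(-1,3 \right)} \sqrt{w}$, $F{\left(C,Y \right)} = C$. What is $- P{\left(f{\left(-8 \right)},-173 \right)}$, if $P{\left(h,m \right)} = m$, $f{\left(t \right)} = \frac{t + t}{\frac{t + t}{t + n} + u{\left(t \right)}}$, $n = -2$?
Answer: $173$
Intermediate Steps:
$u{\left(w \right)} = - \sqrt{w}$
$f{\left(t \right)} = \frac{2 t}{- \sqrt{t} + \frac{2 t}{-2 + t}}$ ($f{\left(t \right)} = \frac{t + t}{\frac{t + t}{t - 2} - \sqrt{t}} = \frac{2 t}{\frac{2 t}{-2 + t} - \sqrt{t}} = \frac{2 t}{- \sqrt{t} + \frac{2 t}{-2 + t}}$)
$- P{\left(f{\left(-8 \right)},-173 \right)} = \left(-1\right) \left(-173\right) = 173$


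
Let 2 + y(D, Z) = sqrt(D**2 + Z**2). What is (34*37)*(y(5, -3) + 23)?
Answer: 26418 + 1258*sqrt(34) ≈ 33753.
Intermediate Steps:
y(D, Z) = -2 + sqrt(D**2 + Z**2)
(34*37)*(y(5, -3) + 23) = (34*37)*((-2 + sqrt(5**2 + (-3)**2)) + 23) = 1258*((-2 + sqrt(25 + 9)) + 23) = 1258*((-2 + sqrt(34)) + 23) = 1258*(21 + sqrt(34)) = 26418 + 1258*sqrt(34)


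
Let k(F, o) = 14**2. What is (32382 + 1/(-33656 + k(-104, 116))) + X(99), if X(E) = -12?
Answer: 1083100199/33460 ≈ 32370.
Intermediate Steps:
k(F, o) = 196
(32382 + 1/(-33656 + k(-104, 116))) + X(99) = (32382 + 1/(-33656 + 196)) - 12 = (32382 + 1/(-33460)) - 12 = (32382 - 1/33460) - 12 = 1083501719/33460 - 12 = 1083100199/33460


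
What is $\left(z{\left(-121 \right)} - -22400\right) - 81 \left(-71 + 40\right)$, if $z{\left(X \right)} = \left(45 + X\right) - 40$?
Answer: $24795$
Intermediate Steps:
$z{\left(X \right)} = 5 + X$
$\left(z{\left(-121 \right)} - -22400\right) - 81 \left(-71 + 40\right) = \left(\left(5 - 121\right) - -22400\right) - 81 \left(-71 + 40\right) = \left(-116 + 22400\right) - 81 \left(-31\right) = 22284 - -2511 = 22284 + 2511 = 24795$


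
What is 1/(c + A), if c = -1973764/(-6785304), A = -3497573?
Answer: -1696326/5933023523357 ≈ -2.8591e-7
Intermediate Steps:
c = 493441/1696326 (c = -1973764*(-1/6785304) = 493441/1696326 ≈ 0.29089)
1/(c + A) = 1/(493441/1696326 - 3497573) = 1/(-5933023523357/1696326) = -1696326/5933023523357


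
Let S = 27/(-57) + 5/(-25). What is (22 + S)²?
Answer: 4104676/9025 ≈ 454.81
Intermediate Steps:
S = -64/95 (S = 27*(-1/57) + 5*(-1/25) = -9/19 - ⅕ = -64/95 ≈ -0.67368)
(22 + S)² = (22 - 64/95)² = (2026/95)² = 4104676/9025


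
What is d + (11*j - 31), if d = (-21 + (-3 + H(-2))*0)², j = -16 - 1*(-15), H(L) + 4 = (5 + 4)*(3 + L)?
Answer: 399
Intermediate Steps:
H(L) = 23 + 9*L (H(L) = -4 + (5 + 4)*(3 + L) = -4 + 9*(3 + L) = -4 + (27 + 9*L) = 23 + 9*L)
j = -1 (j = -16 + 15 = -1)
d = 441 (d = (-21 + (-3 + (23 + 9*(-2)))*0)² = (-21 + (-3 + (23 - 18))*0)² = (-21 + (-3 + 5)*0)² = (-21 + 2*0)² = (-21 + 0)² = (-21)² = 441)
d + (11*j - 31) = 441 + (11*(-1) - 31) = 441 + (-11 - 31) = 441 - 42 = 399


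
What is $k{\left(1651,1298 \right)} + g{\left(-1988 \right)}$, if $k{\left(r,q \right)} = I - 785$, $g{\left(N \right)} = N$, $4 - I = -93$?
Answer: $-2676$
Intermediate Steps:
$I = 97$ ($I = 4 - -93 = 4 + 93 = 97$)
$k{\left(r,q \right)} = -688$ ($k{\left(r,q \right)} = 97 - 785 = -688$)
$k{\left(1651,1298 \right)} + g{\left(-1988 \right)} = -688 - 1988 = -2676$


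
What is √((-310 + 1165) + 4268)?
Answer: √5123 ≈ 71.575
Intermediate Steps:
√((-310 + 1165) + 4268) = √(855 + 4268) = √5123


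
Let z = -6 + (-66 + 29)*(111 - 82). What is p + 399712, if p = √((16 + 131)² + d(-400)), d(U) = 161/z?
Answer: 399712 + 5*√1006316402/1079 ≈ 3.9986e+5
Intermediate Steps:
z = -1079 (z = -6 - 37*29 = -6 - 1073 = -1079)
d(U) = -161/1079 (d(U) = 161/(-1079) = 161*(-1/1079) = -161/1079)
p = 5*√1006316402/1079 (p = √((16 + 131)² - 161/1079) = √(147² - 161/1079) = √(21609 - 161/1079) = √(23315950/1079) = 5*√1006316402/1079 ≈ 147.00)
p + 399712 = 5*√1006316402/1079 + 399712 = 399712 + 5*√1006316402/1079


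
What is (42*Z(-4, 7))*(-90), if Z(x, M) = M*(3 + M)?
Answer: -264600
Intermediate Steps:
(42*Z(-4, 7))*(-90) = (42*(7*(3 + 7)))*(-90) = (42*(7*10))*(-90) = (42*70)*(-90) = 2940*(-90) = -264600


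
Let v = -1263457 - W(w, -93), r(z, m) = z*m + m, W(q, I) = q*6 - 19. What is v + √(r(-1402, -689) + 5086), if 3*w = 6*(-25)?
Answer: -1263138 + 5*√38815 ≈ -1.2622e+6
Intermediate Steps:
w = -50 (w = (6*(-25))/3 = (⅓)*(-150) = -50)
W(q, I) = -19 + 6*q (W(q, I) = 6*q - 19 = -19 + 6*q)
r(z, m) = m + m*z (r(z, m) = m*z + m = m + m*z)
v = -1263138 (v = -1263457 - (-19 + 6*(-50)) = -1263457 - (-19 - 300) = -1263457 - 1*(-319) = -1263457 + 319 = -1263138)
v + √(r(-1402, -689) + 5086) = -1263138 + √(-689*(1 - 1402) + 5086) = -1263138 + √(-689*(-1401) + 5086) = -1263138 + √(965289 + 5086) = -1263138 + √970375 = -1263138 + 5*√38815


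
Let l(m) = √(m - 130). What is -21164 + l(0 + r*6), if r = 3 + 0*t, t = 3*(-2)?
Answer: -21164 + 4*I*√7 ≈ -21164.0 + 10.583*I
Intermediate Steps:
t = -6
r = 3 (r = 3 + 0*(-6) = 3 + 0 = 3)
l(m) = √(-130 + m)
-21164 + l(0 + r*6) = -21164 + √(-130 + (0 + 3*6)) = -21164 + √(-130 + (0 + 18)) = -21164 + √(-130 + 18) = -21164 + √(-112) = -21164 + 4*I*√7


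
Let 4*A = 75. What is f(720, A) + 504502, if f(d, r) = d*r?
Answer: 518002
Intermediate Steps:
A = 75/4 (A = (1/4)*75 = 75/4 ≈ 18.750)
f(720, A) + 504502 = 720*(75/4) + 504502 = 13500 + 504502 = 518002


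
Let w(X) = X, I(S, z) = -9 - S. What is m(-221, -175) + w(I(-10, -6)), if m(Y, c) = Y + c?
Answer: -395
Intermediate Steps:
m(-221, -175) + w(I(-10, -6)) = (-221 - 175) + (-9 - 1*(-10)) = -396 + (-9 + 10) = -396 + 1 = -395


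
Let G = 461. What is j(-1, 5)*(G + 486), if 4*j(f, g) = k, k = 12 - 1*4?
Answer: 1894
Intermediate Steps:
k = 8 (k = 12 - 4 = 8)
j(f, g) = 2 (j(f, g) = (1/4)*8 = 2)
j(-1, 5)*(G + 486) = 2*(461 + 486) = 2*947 = 1894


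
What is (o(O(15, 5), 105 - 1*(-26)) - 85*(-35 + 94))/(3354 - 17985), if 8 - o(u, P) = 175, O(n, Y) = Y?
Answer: 5182/14631 ≈ 0.35418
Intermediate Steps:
o(u, P) = -167 (o(u, P) = 8 - 1*175 = 8 - 175 = -167)
(o(O(15, 5), 105 - 1*(-26)) - 85*(-35 + 94))/(3354 - 17985) = (-167 - 85*(-35 + 94))/(3354 - 17985) = (-167 - 85*59)/(-14631) = (-167 - 5015)*(-1/14631) = -5182*(-1/14631) = 5182/14631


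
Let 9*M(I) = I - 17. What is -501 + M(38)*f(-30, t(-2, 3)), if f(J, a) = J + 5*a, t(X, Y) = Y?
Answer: -536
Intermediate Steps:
M(I) = -17/9 + I/9 (M(I) = (I - 17)/9 = (-17 + I)/9 = -17/9 + I/9)
-501 + M(38)*f(-30, t(-2, 3)) = -501 + (-17/9 + (⅑)*38)*(-30 + 5*3) = -501 + (-17/9 + 38/9)*(-30 + 15) = -501 + (7/3)*(-15) = -501 - 35 = -536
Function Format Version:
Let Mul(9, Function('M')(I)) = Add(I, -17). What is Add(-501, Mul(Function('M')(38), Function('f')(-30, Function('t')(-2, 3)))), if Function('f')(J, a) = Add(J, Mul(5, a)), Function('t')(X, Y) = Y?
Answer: -536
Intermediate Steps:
Function('M')(I) = Add(Rational(-17, 9), Mul(Rational(1, 9), I)) (Function('M')(I) = Mul(Rational(1, 9), Add(I, -17)) = Mul(Rational(1, 9), Add(-17, I)) = Add(Rational(-17, 9), Mul(Rational(1, 9), I)))
Add(-501, Mul(Function('M')(38), Function('f')(-30, Function('t')(-2, 3)))) = Add(-501, Mul(Add(Rational(-17, 9), Mul(Rational(1, 9), 38)), Add(-30, Mul(5, 3)))) = Add(-501, Mul(Add(Rational(-17, 9), Rational(38, 9)), Add(-30, 15))) = Add(-501, Mul(Rational(7, 3), -15)) = Add(-501, -35) = -536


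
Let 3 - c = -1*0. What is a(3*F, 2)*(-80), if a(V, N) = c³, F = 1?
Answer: -2160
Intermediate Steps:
c = 3 (c = 3 - (-1)*0 = 3 - 1*0 = 3 + 0 = 3)
a(V, N) = 27 (a(V, N) = 3³ = 27)
a(3*F, 2)*(-80) = 27*(-80) = -2160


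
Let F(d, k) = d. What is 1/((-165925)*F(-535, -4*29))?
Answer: 1/88769875 ≈ 1.1265e-8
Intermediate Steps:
1/((-165925)*F(-535, -4*29)) = 1/(-165925*(-535)) = -1/165925*(-1/535) = 1/88769875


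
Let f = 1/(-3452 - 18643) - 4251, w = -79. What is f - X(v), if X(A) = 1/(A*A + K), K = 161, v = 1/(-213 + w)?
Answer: -85957960300154/20220614865 ≈ -4251.0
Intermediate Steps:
v = -1/292 (v = 1/(-213 - 79) = 1/(-292) = -1/292 ≈ -0.0034247)
f = -93925846/22095 (f = 1/(-22095) - 4251 = -1/22095 - 4251 = -93925846/22095 ≈ -4251.0)
X(A) = 1/(161 + A²) (X(A) = 1/(A*A + 161) = 1/(A² + 161) = 1/(161 + A²))
f - X(v) = -93925846/22095 - 1/(161 + (-1/292)²) = -93925846/22095 - 1/(161 + 1/85264) = -93925846/22095 - 1/13727505/85264 = -93925846/22095 - 1*85264/13727505 = -93925846/22095 - 85264/13727505 = -85957960300154/20220614865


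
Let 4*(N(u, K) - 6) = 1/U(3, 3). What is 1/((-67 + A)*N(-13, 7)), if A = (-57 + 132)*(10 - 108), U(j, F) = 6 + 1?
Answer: -28/1253473 ≈ -2.2338e-5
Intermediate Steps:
U(j, F) = 7
N(u, K) = 169/28 (N(u, K) = 6 + (1/4)/7 = 6 + (1/4)*(1/7) = 6 + 1/28 = 169/28)
A = -7350 (A = 75*(-98) = -7350)
1/((-67 + A)*N(-13, 7)) = 1/((-67 - 7350)*(169/28)) = 1/(-7417*169/28) = 1/(-1253473/28) = -28/1253473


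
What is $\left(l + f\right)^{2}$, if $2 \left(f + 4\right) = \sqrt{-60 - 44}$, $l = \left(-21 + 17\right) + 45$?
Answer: $\left(37 + i \sqrt{26}\right)^{2} \approx 1343.0 + 377.33 i$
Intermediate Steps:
$l = 41$ ($l = -4 + 45 = 41$)
$f = -4 + i \sqrt{26}$ ($f = -4 + \frac{\sqrt{-60 - 44}}{2} = -4 + \frac{\sqrt{-104}}{2} = -4 + \frac{2 i \sqrt{26}}{2} = -4 + i \sqrt{26} \approx -4.0 + 5.099 i$)
$\left(l + f\right)^{2} = \left(41 - \left(4 - i \sqrt{26}\right)\right)^{2} = \left(37 + i \sqrt{26}\right)^{2}$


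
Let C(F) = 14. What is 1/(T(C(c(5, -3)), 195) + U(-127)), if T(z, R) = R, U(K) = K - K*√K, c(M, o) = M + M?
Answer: 68/2053007 - 127*I*√127/2053007 ≈ 3.3122e-5 - 0.00069713*I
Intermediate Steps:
c(M, o) = 2*M
U(K) = K - K^(3/2)
1/(T(C(c(5, -3)), 195) + U(-127)) = 1/(195 + (-127 - (-127)^(3/2))) = 1/(195 + (-127 - (-127)*I*√127)) = 1/(195 + (-127 + 127*I*√127)) = 1/(68 + 127*I*√127)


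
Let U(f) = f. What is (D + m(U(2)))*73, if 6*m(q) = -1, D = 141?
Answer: 61685/6 ≈ 10281.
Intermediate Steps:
m(q) = -1/6 (m(q) = (1/6)*(-1) = -1/6)
(D + m(U(2)))*73 = (141 - 1/6)*73 = (845/6)*73 = 61685/6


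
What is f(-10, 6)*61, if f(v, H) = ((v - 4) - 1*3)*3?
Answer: -3111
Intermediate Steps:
f(v, H) = -21 + 3*v (f(v, H) = ((-4 + v) - 3)*3 = (-7 + v)*3 = -21 + 3*v)
f(-10, 6)*61 = (-21 + 3*(-10))*61 = (-21 - 30)*61 = -51*61 = -3111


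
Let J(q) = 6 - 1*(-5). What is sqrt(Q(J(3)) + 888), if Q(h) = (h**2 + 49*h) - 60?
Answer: 4*sqrt(93) ≈ 38.575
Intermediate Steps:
J(q) = 11 (J(q) = 6 + 5 = 11)
Q(h) = -60 + h**2 + 49*h
sqrt(Q(J(3)) + 888) = sqrt((-60 + 11**2 + 49*11) + 888) = sqrt((-60 + 121 + 539) + 888) = sqrt(600 + 888) = sqrt(1488) = 4*sqrt(93)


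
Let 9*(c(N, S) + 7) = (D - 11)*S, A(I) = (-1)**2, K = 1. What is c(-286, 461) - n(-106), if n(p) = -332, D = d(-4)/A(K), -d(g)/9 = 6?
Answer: -27040/9 ≈ -3004.4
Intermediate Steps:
d(g) = -54 (d(g) = -9*6 = -54)
A(I) = 1
D = -54 (D = -54/1 = -54*1 = -54)
c(N, S) = -7 - 65*S/9 (c(N, S) = -7 + ((-54 - 11)*S)/9 = -7 + (-65*S)/9 = -7 - 65*S/9)
c(-286, 461) - n(-106) = (-7 - 65/9*461) - 1*(-332) = (-7 - 29965/9) + 332 = -30028/9 + 332 = -27040/9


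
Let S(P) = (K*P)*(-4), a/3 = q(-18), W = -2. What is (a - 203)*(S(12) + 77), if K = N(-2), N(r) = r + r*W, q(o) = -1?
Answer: 3914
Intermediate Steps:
N(r) = -r (N(r) = r + r*(-2) = r - 2*r = -r)
K = 2 (K = -1*(-2) = 2)
a = -3 (a = 3*(-1) = -3)
S(P) = -8*P (S(P) = (2*P)*(-4) = -8*P)
(a - 203)*(S(12) + 77) = (-3 - 203)*(-8*12 + 77) = -206*(-96 + 77) = -206*(-19) = 3914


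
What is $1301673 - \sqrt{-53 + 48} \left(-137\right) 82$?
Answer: $1301673 + 11234 i \sqrt{5} \approx 1.3017 \cdot 10^{6} + 25120.0 i$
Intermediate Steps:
$1301673 - \sqrt{-53 + 48} \left(-137\right) 82 = 1301673 - \sqrt{-5} \left(-137\right) 82 = 1301673 - i \sqrt{5} \left(-137\right) 82 = 1301673 - - 137 i \sqrt{5} \cdot 82 = 1301673 - - 11234 i \sqrt{5} = 1301673 + 11234 i \sqrt{5}$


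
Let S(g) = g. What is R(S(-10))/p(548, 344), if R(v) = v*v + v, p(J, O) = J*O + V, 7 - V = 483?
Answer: 45/94018 ≈ 0.00047863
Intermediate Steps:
V = -476 (V = 7 - 1*483 = 7 - 483 = -476)
p(J, O) = -476 + J*O (p(J, O) = J*O - 476 = -476 + J*O)
R(v) = v + v² (R(v) = v² + v = v + v²)
R(S(-10))/p(548, 344) = (-10*(1 - 10))/(-476 + 548*344) = (-10*(-9))/(-476 + 188512) = 90/188036 = 90*(1/188036) = 45/94018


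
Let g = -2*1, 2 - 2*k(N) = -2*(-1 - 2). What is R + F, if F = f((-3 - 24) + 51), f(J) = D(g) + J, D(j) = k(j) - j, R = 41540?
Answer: 41564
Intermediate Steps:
k(N) = -2 (k(N) = 1 - (-1)*(-1 - 2) = 1 - (-1)*(-3) = 1 - 1/2*6 = 1 - 3 = -2)
g = -2
D(j) = -2 - j
f(J) = J (f(J) = (-2 - 1*(-2)) + J = (-2 + 2) + J = 0 + J = J)
F = 24 (F = (-3 - 24) + 51 = -27 + 51 = 24)
R + F = 41540 + 24 = 41564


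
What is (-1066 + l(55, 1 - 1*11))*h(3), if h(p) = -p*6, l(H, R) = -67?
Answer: 20394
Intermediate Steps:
h(p) = -6*p
(-1066 + l(55, 1 - 1*11))*h(3) = (-1066 - 67)*(-6*3) = -1133*(-18) = 20394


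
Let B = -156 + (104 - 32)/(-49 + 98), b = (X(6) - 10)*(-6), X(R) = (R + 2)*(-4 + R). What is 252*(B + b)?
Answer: -336096/7 ≈ -48014.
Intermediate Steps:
X(R) = (-4 + R)*(2 + R) (X(R) = (2 + R)*(-4 + R) = (-4 + R)*(2 + R))
b = -36 (b = ((-8 + 6² - 2*6) - 10)*(-6) = ((-8 + 36 - 12) - 10)*(-6) = (16 - 10)*(-6) = 6*(-6) = -36)
B = -7572/49 (B = -156 + 72/49 = -7572/49 ≈ -154.53)
252*(B + b) = 252*(-7572/49 - 36) = 252*(-9336/49) = -336096/7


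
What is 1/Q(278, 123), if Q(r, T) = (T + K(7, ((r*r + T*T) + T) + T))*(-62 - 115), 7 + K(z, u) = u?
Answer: -1/16421175 ≈ -6.0897e-8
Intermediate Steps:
K(z, u) = -7 + u
Q(r, T) = 1239 - 531*T - 177*T**2 - 177*r**2 (Q(r, T) = (T + (-7 + (((r*r + T*T) + T) + T)))*(-62 - 115) = (T + (-7 + (((r**2 + T**2) + T) + T)))*(-177) = (T + (-7 + (((T**2 + r**2) + T) + T)))*(-177) = (T + (-7 + ((T + T**2 + r**2) + T)))*(-177) = (T + (-7 + (T**2 + r**2 + 2*T)))*(-177) = (T + (-7 + T**2 + r**2 + 2*T))*(-177) = (-7 + T**2 + r**2 + 3*T)*(-177) = 1239 - 531*T - 177*T**2 - 177*r**2)
1/Q(278, 123) = 1/(1239 - 531*123 - 177*123**2 - 177*278**2) = 1/(1239 - 65313 - 177*15129 - 177*77284) = 1/(1239 - 65313 - 2677833 - 13679268) = 1/(-16421175) = -1/16421175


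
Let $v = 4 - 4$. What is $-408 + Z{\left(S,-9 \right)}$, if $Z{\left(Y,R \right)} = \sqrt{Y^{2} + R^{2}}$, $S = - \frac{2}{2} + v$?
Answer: $-408 + \sqrt{82} \approx -398.94$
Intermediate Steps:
$v = 0$ ($v = 4 - 4 = 0$)
$S = -1$ ($S = - \frac{2}{2} + 0 = \left(-2\right) \frac{1}{2} + 0 = -1 + 0 = -1$)
$Z{\left(Y,R \right)} = \sqrt{R^{2} + Y^{2}}$
$-408 + Z{\left(S,-9 \right)} = -408 + \sqrt{\left(-9\right)^{2} + \left(-1\right)^{2}} = -408 + \sqrt{81 + 1} = -408 + \sqrt{82}$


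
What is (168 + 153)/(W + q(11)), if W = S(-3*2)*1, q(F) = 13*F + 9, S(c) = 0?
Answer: 321/152 ≈ 2.1118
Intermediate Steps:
q(F) = 9 + 13*F
W = 0 (W = 0*1 = 0)
(168 + 153)/(W + q(11)) = (168 + 153)/(0 + (9 + 13*11)) = 321/(0 + (9 + 143)) = 321/(0 + 152) = 321/152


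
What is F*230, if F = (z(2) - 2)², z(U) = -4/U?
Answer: 3680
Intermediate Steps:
F = 16 (F = (-4/2 - 2)² = (-4*½ - 2)² = (-2 - 2)² = (-4)² = 16)
F*230 = 16*230 = 3680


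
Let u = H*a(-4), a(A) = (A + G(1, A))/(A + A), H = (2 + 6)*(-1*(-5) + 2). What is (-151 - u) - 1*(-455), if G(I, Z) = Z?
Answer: 248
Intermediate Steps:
H = 56 (H = 8*(5 + 2) = 8*7 = 56)
a(A) = 1 (a(A) = (A + A)/(A + A) = (2*A)/((2*A)) = (2*A)*(1/(2*A)) = 1)
u = 56 (u = 56*1 = 56)
(-151 - u) - 1*(-455) = (-151 - 1*56) - 1*(-455) = (-151 - 56) + 455 = -207 + 455 = 248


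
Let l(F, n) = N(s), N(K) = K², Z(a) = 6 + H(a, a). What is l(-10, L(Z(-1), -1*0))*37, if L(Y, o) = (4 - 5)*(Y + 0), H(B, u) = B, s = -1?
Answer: 37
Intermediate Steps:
Z(a) = 6 + a
L(Y, o) = -Y
l(F, n) = 1 (l(F, n) = (-1)² = 1)
l(-10, L(Z(-1), -1*0))*37 = 1*37 = 37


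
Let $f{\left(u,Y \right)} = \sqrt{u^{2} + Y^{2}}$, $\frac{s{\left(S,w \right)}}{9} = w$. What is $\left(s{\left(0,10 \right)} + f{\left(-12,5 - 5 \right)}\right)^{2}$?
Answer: $10404$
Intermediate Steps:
$s{\left(S,w \right)} = 9 w$
$f{\left(u,Y \right)} = \sqrt{Y^{2} + u^{2}}$
$\left(s{\left(0,10 \right)} + f{\left(-12,5 - 5 \right)}\right)^{2} = \left(9 \cdot 10 + \sqrt{\left(5 - 5\right)^{2} + \left(-12\right)^{2}}\right)^{2} = \left(90 + \sqrt{\left(5 - 5\right)^{2} + 144}\right)^{2} = \left(90 + \sqrt{0^{2} + 144}\right)^{2} = \left(90 + \sqrt{0 + 144}\right)^{2} = \left(90 + \sqrt{144}\right)^{2} = \left(90 + 12\right)^{2} = 102^{2} = 10404$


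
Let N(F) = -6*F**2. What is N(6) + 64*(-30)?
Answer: -2136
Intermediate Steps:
N(6) + 64*(-30) = -6*6**2 + 64*(-30) = -6*36 - 1920 = -216 - 1920 = -2136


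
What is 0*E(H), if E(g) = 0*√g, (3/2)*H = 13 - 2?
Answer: 0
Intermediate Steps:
H = 22/3 (H = 2*(13 - 2)/3 = (⅔)*11 = 22/3 ≈ 7.3333)
E(g) = 0
0*E(H) = 0*0 = 0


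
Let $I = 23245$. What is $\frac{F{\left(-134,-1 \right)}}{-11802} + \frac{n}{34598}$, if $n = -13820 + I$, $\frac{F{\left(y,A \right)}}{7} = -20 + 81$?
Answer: $\frac{3445018}{14583057} \approx 0.23623$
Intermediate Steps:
$F{\left(y,A \right)} = 427$ ($F{\left(y,A \right)} = 7 \left(-20 + 81\right) = 7 \cdot 61 = 427$)
$n = 9425$ ($n = -13820 + 23245 = 9425$)
$\frac{F{\left(-134,-1 \right)}}{-11802} + \frac{n}{34598} = \frac{427}{-11802} + \frac{9425}{34598} = 427 \left(- \frac{1}{11802}\right) + 9425 \cdot \frac{1}{34598} = - \frac{61}{1686} + \frac{9425}{34598} = \frac{3445018}{14583057}$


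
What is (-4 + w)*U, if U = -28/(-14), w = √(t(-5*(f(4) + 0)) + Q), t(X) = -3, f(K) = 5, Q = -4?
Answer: -8 + 2*I*√7 ≈ -8.0 + 5.2915*I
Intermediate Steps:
w = I*√7 (w = √(-3 - 4) = √(-7) = I*√7 ≈ 2.6458*I)
U = 2 (U = -28*(-1/14) = 2)
(-4 + w)*U = (-4 + I*√7)*2 = -8 + 2*I*√7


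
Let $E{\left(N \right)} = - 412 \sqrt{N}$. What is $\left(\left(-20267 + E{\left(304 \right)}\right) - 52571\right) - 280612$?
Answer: $-353450 - 1648 \sqrt{19} \approx -3.6063 \cdot 10^{5}$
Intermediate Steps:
$\left(\left(-20267 + E{\left(304 \right)}\right) - 52571\right) - 280612 = \left(\left(-20267 - 412 \sqrt{304}\right) - 52571\right) - 280612 = \left(\left(-20267 - 412 \cdot 4 \sqrt{19}\right) - 52571\right) - 280612 = \left(\left(-20267 - 1648 \sqrt{19}\right) - 52571\right) - 280612 = \left(-72838 - 1648 \sqrt{19}\right) - 280612 = -353450 - 1648 \sqrt{19}$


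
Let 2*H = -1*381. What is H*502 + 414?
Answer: -95217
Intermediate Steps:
H = -381/2 (H = (-1*381)/2 = (½)*(-381) = -381/2 ≈ -190.50)
H*502 + 414 = -381/2*502 + 414 = -95631 + 414 = -95217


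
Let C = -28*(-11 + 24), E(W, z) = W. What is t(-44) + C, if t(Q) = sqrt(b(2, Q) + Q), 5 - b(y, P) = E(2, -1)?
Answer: -364 + I*sqrt(41) ≈ -364.0 + 6.4031*I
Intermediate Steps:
b(y, P) = 3 (b(y, P) = 5 - 1*2 = 5 - 2 = 3)
t(Q) = sqrt(3 + Q)
C = -364 (C = -28*13 = -364)
t(-44) + C = sqrt(3 - 44) - 364 = sqrt(-41) - 364 = I*sqrt(41) - 364 = -364 + I*sqrt(41)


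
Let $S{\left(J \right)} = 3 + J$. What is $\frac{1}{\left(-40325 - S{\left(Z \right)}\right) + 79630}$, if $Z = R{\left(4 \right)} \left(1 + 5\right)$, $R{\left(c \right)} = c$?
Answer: $\frac{1}{39278} \approx 2.546 \cdot 10^{-5}$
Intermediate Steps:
$Z = 24$ ($Z = 4 \left(1 + 5\right) = 4 \cdot 6 = 24$)
$\frac{1}{\left(-40325 - S{\left(Z \right)}\right) + 79630} = \frac{1}{\left(-40325 - \left(3 + 24\right)\right) + 79630} = \frac{1}{\left(-40325 - 27\right) + 79630} = \frac{1}{-40352 + 79630} = \frac{1}{39278}$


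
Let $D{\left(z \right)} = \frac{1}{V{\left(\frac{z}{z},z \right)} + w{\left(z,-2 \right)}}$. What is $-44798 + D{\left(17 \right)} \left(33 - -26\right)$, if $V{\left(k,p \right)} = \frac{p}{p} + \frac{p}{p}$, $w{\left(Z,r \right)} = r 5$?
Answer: $- \frac{358443}{8} \approx -44805.0$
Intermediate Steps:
$w{\left(Z,r \right)} = 5 r$
$V{\left(k,p \right)} = 2$ ($V{\left(k,p \right)} = 1 + 1 = 2$)
$D{\left(z \right)} = - \frac{1}{8}$ ($D{\left(z \right)} = \frac{1}{2 + 5 \left(-2\right)} = \frac{1}{2 - 10} = \frac{1}{-8} = - \frac{1}{8}$)
$-44798 + D{\left(17 \right)} \left(33 - -26\right) = -44798 - \frac{33 - -26}{8} = -44798 - \frac{33 + 26}{8} = -44798 - \frac{59}{8} = - \frac{358443}{8}$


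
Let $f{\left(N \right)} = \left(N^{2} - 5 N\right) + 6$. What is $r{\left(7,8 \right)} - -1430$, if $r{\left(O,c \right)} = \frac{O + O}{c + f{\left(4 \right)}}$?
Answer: $\frac{7157}{5} \approx 1431.4$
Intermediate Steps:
$f{\left(N \right)} = 6 + N^{2} - 5 N$
$r{\left(O,c \right)} = \frac{2 O}{2 + c}$ ($r{\left(O,c \right)} = \frac{O + O}{c + \left(6 + 4^{2} - 20\right)} = \frac{2 O}{c + \left(6 + 16 - 20\right)} = \frac{2 O}{c + 2} = \frac{2 O}{2 + c}$)
$r{\left(7,8 \right)} - -1430 = 2 \cdot 7 \frac{1}{2 + 8} - -1430 = 2 \cdot 7 \cdot \frac{1}{10} + 1430 = \frac{7}{5} + 1430 = \frac{7157}{5}$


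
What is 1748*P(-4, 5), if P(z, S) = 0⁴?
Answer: 0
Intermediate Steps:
P(z, S) = 0
1748*P(-4, 5) = 1748*0 = 0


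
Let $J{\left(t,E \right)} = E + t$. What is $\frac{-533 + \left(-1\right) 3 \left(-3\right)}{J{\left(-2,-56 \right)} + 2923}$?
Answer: $- \frac{524}{2865} \approx -0.1829$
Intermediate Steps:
$\frac{-533 + \left(-1\right) 3 \left(-3\right)}{J{\left(-2,-56 \right)} + 2923} = \frac{-533 + \left(-1\right) 3 \left(-3\right)}{\left(-56 - 2\right) + 2923} = \frac{-533 - -9}{-58 + 2923} = \frac{-533 + 9}{2865} = \left(-524\right) \frac{1}{2865} = - \frac{524}{2865}$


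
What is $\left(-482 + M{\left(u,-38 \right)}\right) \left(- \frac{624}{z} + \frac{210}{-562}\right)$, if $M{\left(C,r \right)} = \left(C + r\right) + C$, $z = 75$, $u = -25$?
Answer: $\frac{6962322}{1405} \approx 4955.4$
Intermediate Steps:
$M{\left(C,r \right)} = r + 2 C$
$\left(-482 + M{\left(u,-38 \right)}\right) \left(- \frac{624}{z} + \frac{210}{-562}\right) = \left(-482 + \left(-38 + 2 \left(-25\right)\right)\right) \left(- \frac{624}{75} + \frac{210}{-562}\right) = \left(-482 - 88\right) \left(\left(-624\right) \frac{1}{75} + 210 \left(- \frac{1}{562}\right)\right) = \left(-482 - 88\right) \left(- \frac{208}{25} - \frac{105}{281}\right) = \left(-570\right) \left(- \frac{61073}{7025}\right) = \frac{6962322}{1405}$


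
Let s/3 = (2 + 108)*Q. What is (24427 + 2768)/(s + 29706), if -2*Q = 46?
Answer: 9065/7372 ≈ 1.2297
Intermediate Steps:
Q = -23 (Q = -½*46 = -23)
s = -7590 (s = 3*((2 + 108)*(-23)) = 3*(110*(-23)) = 3*(-2530) = -7590)
(24427 + 2768)/(s + 29706) = (24427 + 2768)/(-7590 + 29706) = 27195/22116 = 27195*(1/22116) = 9065/7372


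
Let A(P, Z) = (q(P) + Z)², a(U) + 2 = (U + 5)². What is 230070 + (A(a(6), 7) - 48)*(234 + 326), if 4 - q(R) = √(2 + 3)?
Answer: 273750 - 12320*√5 ≈ 2.4620e+5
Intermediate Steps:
a(U) = -2 + (5 + U)² (a(U) = -2 + (U + 5)² = -2 + (5 + U)²)
q(R) = 4 - √5 (q(R) = 4 - √(2 + 3) = 4 - √5)
A(P, Z) = (4 + Z - √5)² (A(P, Z) = ((4 - √5) + Z)² = (4 + Z - √5)²)
230070 + (A(a(6), 7) - 48)*(234 + 326) = 230070 + ((4 + 7 - √5)² - 48)*(234 + 326) = 230070 + ((11 - √5)² - 48)*560 = 230070 + (-48 + (11 - √5)²)*560 = 230070 + (-26880 + 560*(11 - √5)²) = 203190 + 560*(11 - √5)²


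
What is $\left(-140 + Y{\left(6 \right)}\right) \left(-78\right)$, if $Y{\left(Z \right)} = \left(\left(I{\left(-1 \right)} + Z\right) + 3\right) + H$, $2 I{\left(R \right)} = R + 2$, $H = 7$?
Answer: $9633$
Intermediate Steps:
$I{\left(R \right)} = 1 + \frac{R}{2}$ ($I{\left(R \right)} = \frac{R + 2}{2} = \frac{2 + R}{2} = 1 + \frac{R}{2}$)
$Y{\left(Z \right)} = \frac{21}{2} + Z$ ($Y{\left(Z \right)} = \left(\left(\left(1 + \frac{1}{2} \left(-1\right)\right) + Z\right) + 3\right) + 7 = \left(\left(\left(1 - \frac{1}{2}\right) + Z\right) + 3\right) + 7 = \left(\left(\frac{1}{2} + Z\right) + 3\right) + 7 = \left(\frac{7}{2} + Z\right) + 7 = \frac{21}{2} + Z$)
$\left(-140 + Y{\left(6 \right)}\right) \left(-78\right) = \left(-140 + \left(\frac{21}{2} + 6\right)\right) \left(-78\right) = \left(-140 + \frac{33}{2}\right) \left(-78\right) = \left(- \frac{247}{2}\right) \left(-78\right) = 9633$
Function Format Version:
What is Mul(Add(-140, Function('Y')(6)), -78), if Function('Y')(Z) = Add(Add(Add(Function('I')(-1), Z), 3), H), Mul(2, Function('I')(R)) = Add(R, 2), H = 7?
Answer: 9633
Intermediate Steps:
Function('I')(R) = Add(1, Mul(Rational(1, 2), R)) (Function('I')(R) = Mul(Rational(1, 2), Add(R, 2)) = Mul(Rational(1, 2), Add(2, R)) = Add(1, Mul(Rational(1, 2), R)))
Function('Y')(Z) = Add(Rational(21, 2), Z) (Function('Y')(Z) = Add(Add(Add(Add(1, Mul(Rational(1, 2), -1)), Z), 3), 7) = Add(Add(Add(Add(1, Rational(-1, 2)), Z), 3), 7) = Add(Add(Add(Rational(1, 2), Z), 3), 7) = Add(Add(Rational(7, 2), Z), 7) = Add(Rational(21, 2), Z))
Mul(Add(-140, Function('Y')(6)), -78) = Mul(Add(-140, Add(Rational(21, 2), 6)), -78) = Mul(Add(-140, Rational(33, 2)), -78) = Mul(Rational(-247, 2), -78) = 9633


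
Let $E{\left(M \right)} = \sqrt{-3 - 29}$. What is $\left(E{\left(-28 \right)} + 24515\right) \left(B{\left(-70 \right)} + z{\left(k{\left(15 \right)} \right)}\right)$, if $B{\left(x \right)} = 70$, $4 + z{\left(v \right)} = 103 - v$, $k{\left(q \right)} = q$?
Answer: $3775310 + 616 i \sqrt{2} \approx 3.7753 \cdot 10^{6} + 871.16 i$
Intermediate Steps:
$z{\left(v \right)} = 99 - v$ ($z{\left(v \right)} = -4 - \left(-103 + v\right) = 99 - v$)
$E{\left(M \right)} = 4 i \sqrt{2}$ ($E{\left(M \right)} = \sqrt{-32} = 4 i \sqrt{2}$)
$\left(E{\left(-28 \right)} + 24515\right) \left(B{\left(-70 \right)} + z{\left(k{\left(15 \right)} \right)}\right) = \left(4 i \sqrt{2} + 24515\right) \left(70 + \left(99 - 15\right)\right) = \left(24515 + 4 i \sqrt{2}\right) \left(70 + \left(99 - 15\right)\right) = \left(24515 + 4 i \sqrt{2}\right) \left(70 + 84\right) = \left(24515 + 4 i \sqrt{2}\right) 154 = 3775310 + 616 i \sqrt{2}$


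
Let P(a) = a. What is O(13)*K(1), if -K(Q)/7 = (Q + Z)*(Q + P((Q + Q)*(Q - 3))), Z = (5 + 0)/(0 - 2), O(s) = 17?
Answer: -1071/2 ≈ -535.50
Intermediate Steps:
Z = -5/2 (Z = 5/(-2) = 5*(-½) = -5/2 ≈ -2.5000)
K(Q) = -7*(-5/2 + Q)*(Q + 2*Q*(-3 + Q)) (K(Q) = -7*(Q - 5/2)*(Q + (Q + Q)*(Q - 3)) = -7*(-5/2 + Q)*(Q + (2*Q)*(-3 + Q)) = -7*(-5/2 + Q)*(Q + 2*Q*(-3 + Q)))
O(13)*K(1) = 17*((7/2)*1*(-25 - 4*1² + 20*1)) = 17*((7/2)*1*(-25 - 4*1 + 20)) = 17*((7/2)*1*(-25 - 4 + 20)) = 17*((7/2)*1*(-9)) = 17*(-63/2) = -1071/2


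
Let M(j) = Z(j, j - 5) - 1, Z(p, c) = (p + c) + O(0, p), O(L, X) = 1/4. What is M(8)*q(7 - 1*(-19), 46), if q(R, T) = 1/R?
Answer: 41/104 ≈ 0.39423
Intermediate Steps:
O(L, X) = 1/4
Z(p, c) = 1/4 + c + p (Z(p, c) = (p + c) + 1/4 = (c + p) + 1/4 = 1/4 + c + p)
M(j) = -23/4 + 2*j (M(j) = (1/4 + (j - 5) + j) - 1 = (1/4 + (-5 + j) + j) - 1 = (-19/4 + 2*j) - 1 = -23/4 + 2*j)
M(8)*q(7 - 1*(-19), 46) = (-23/4 + 2*8)/(7 - 1*(-19)) = (-23/4 + 16)/(7 + 19) = (41/4)/26 = (41/4)*(1/26) = 41/104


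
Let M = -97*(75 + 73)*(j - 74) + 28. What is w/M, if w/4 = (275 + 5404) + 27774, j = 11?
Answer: 4779/32302 ≈ 0.14795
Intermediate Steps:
w = 133812 (w = 4*((275 + 5404) + 27774) = 4*(5679 + 27774) = 4*33453 = 133812)
M = 904456 (M = -97*(75 + 73)*(11 - 74) + 28 = -14356*(-63) + 28 = -97*(-9324) + 28 = 904428 + 28 = 904456)
w/M = 133812/904456 = 133812*(1/904456) = 4779/32302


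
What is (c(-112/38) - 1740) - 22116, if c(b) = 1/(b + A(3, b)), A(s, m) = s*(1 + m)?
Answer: -3983971/167 ≈ -23856.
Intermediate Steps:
c(b) = 1/(3 + 4*b) (c(b) = 1/(b + 3*(1 + b)) = 1/(b + (3 + 3*b)) = 1/(3 + 4*b))
(c(-112/38) - 1740) - 22116 = (1/(3 + 4*(-112/38)) - 1740) - 22116 = (1/(3 + 4*(-112*1/38)) - 1740) - 22116 = (1/(3 + 4*(-56/19)) - 1740) - 22116 = (1/(3 - 224/19) - 1740) - 22116 = (1/(-167/19) - 1740) - 22116 = (-19/167 - 1740) - 22116 = -290599/167 - 22116 = -3983971/167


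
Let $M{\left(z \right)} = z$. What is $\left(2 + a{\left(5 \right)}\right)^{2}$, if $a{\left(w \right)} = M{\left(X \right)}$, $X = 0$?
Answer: $4$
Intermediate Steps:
$a{\left(w \right)} = 0$
$\left(2 + a{\left(5 \right)}\right)^{2} = \left(2 + 0\right)^{2} = 2^{2} = 4$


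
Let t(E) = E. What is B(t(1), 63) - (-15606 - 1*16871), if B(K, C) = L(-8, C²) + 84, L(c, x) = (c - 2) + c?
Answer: 32543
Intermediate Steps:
L(c, x) = -2 + 2*c (L(c, x) = (-2 + c) + c = -2 + 2*c)
B(K, C) = 66 (B(K, C) = (-2 + 2*(-8)) + 84 = (-2 - 16) + 84 = -18 + 84 = 66)
B(t(1), 63) - (-15606 - 1*16871) = 66 - (-15606 - 1*16871) = 66 - (-15606 - 16871) = 66 - 1*(-32477) = 66 + 32477 = 32543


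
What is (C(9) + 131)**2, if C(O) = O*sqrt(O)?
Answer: 24964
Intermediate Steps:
C(O) = O**(3/2)
(C(9) + 131)**2 = (9**(3/2) + 131)**2 = (27 + 131)**2 = 158**2 = 24964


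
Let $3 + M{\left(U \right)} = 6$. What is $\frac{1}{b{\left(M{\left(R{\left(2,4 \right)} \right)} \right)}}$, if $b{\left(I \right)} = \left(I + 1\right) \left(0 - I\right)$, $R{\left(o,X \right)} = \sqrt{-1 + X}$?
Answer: $- \frac{1}{12} \approx -0.083333$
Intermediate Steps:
$M{\left(U \right)} = 3$ ($M{\left(U \right)} = -3 + 6 = 3$)
$b{\left(I \right)} = - I \left(1 + I\right)$ ($b{\left(I \right)} = \left(1 + I\right) \left(- I\right) = - I \left(1 + I\right)$)
$\frac{1}{b{\left(M{\left(R{\left(2,4 \right)} \right)} \right)}} = \frac{1}{\left(-1\right) 3 \left(1 + 3\right)} = \frac{1}{\left(-1\right) 3 \cdot 4} = \frac{1}{-12} = - \frac{1}{12}$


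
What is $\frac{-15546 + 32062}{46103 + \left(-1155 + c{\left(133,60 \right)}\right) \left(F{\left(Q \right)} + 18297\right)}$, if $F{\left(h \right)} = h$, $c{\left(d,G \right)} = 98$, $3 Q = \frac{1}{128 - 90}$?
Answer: $- \frac{1882824}{2199497221} \approx -0.00085603$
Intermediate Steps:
$Q = \frac{1}{114}$ ($Q = \frac{1}{3 \left(128 - 90\right)} = \frac{1}{3 \cdot 38} = \frac{1}{3} \cdot \frac{1}{38} = \frac{1}{114} \approx 0.0087719$)
$\frac{-15546 + 32062}{46103 + \left(-1155 + c{\left(133,60 \right)}\right) \left(F{\left(Q \right)} + 18297\right)} = \frac{-15546 + 32062}{46103 + \left(-1155 + 98\right) \left(\frac{1}{114} + 18297\right)} = \frac{16516}{46103 - \frac{2204752963}{114}} = \frac{16516}{- \frac{2199497221}{114}} = 16516 \left(- \frac{114}{2199497221}\right) = - \frac{1882824}{2199497221}$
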